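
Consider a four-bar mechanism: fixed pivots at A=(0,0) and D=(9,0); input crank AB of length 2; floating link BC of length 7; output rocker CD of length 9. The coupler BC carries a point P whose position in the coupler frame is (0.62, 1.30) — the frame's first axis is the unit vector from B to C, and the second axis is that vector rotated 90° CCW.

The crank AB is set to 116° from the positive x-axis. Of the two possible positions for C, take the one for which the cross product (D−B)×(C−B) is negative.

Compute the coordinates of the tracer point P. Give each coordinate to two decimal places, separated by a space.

A=(0,0), D=(9.00,0)
B = A + 2.00·(cos116°, sin116°) = (-0.8767, 1.7976)
|BD| = 10.0390
circle(B,7.00) ∩ circle(D,9.00): a=3.4257, h=6.1045
  candidates: C₊=(3.5867,7.1900) cross=61.283; C₋=(1.4005,-4.8216) cross=-61.283
  mode - wants cross < 0 → take C=(1.4005,-4.8216) (cross=-61.283)
ex = (C−B)/|BC| = (0.3253,-0.9456); ey = (0.9456,0.3253)
P = B + 0.62·ex + 1.30·ey = (0.5542,1.6342)

0.55 1.63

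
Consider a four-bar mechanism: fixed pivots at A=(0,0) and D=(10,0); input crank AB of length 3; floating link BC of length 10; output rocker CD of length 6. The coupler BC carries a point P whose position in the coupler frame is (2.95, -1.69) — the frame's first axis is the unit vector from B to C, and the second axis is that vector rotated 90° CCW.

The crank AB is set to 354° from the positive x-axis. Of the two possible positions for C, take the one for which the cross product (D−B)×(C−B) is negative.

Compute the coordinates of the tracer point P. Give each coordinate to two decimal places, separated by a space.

A=(0,0), D=(10.00,0)
B = A + 3.00·(cos354°, sin354°) = (2.9836, -0.3136)
|BD| = 7.0234
circle(B,10.00) ∩ circle(D,6.00): a=8.0679, h=5.9084
  candidates: C₊=(10.7796,5.9491) cross=41.497; C₋=(11.3072,-5.8559) cross=-41.497
  mode - wants cross < 0 → take C=(11.3072,-5.8559) (cross=-41.497)
ex = (C−B)/|BC| = (0.8324,-0.5542); ey = (0.5542,0.8324)
P = B + 2.95·ex + -1.69·ey = (4.5024,-3.3553)

4.50 -3.36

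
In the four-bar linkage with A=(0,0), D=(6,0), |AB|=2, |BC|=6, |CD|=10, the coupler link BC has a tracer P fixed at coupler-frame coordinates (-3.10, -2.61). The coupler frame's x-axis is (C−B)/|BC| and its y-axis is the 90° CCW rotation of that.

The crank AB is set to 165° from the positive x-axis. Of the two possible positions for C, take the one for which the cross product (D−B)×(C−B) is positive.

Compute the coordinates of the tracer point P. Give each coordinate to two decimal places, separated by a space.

A=(0,0), D=(6.00,0)
B = A + 2.00·(cos165°, sin165°) = (-1.9319, 0.5176)
|BD| = 7.9487
circle(B,6.00) ∩ circle(D,10.00): a=-0.0514, h=5.9998
  candidates: C₊=(-1.5925,6.5080) cross=47.691; C₋=(-2.3739,-5.4661) cross=-47.691
  mode + wants cross > 0 → take C=(-1.5925,6.5080) (cross=47.691)
ex = (C−B)/|BC| = (0.0566,0.9984); ey = (-0.9984,0.0566)
P = B + -3.10·ex + -2.61·ey = (0.4986,-2.7250)

0.50 -2.73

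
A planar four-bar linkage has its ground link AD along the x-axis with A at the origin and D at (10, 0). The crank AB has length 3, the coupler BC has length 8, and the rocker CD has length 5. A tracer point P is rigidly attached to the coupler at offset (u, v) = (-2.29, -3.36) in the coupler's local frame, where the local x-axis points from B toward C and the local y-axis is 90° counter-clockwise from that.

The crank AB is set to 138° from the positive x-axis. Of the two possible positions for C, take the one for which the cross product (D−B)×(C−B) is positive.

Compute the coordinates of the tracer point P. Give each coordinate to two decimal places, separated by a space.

-4.25 -1.52

A=(0,0), D=(10.00,0)
B = A + 3.00·(cos138°, sin138°) = (-2.2294, 2.0074)
|BD| = 12.3931
circle(B,8.00) ∩ circle(D,5.00): a=7.7700, h=1.9045
  candidates: C₊=(5.7464,2.6282) cross=23.602; C₋=(5.1295,-1.1305) cross=-23.602
  mode + wants cross > 0 → take C=(5.7464,2.6282) (cross=23.602)
ex = (C−B)/|BC| = (0.9970,0.0776); ey = (-0.0776,0.9970)
P = B + -2.29·ex + -3.36·ey = (-4.2518,-1.5202)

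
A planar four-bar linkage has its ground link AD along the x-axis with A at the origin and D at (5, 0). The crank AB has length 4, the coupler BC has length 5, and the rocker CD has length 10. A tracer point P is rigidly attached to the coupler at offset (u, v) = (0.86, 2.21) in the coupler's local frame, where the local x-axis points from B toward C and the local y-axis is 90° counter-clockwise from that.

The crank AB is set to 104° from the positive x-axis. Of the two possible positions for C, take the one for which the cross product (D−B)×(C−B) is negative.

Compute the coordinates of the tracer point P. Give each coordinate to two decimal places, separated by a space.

A=(0,0), D=(5.00,0)
B = A + 4.00·(cos104°, sin104°) = (-0.9677, 3.8812)
|BD| = 7.1188
circle(B,5.00) ∩ circle(D,10.00): a=-1.7084, h=4.6991
  candidates: C₊=(0.1621,8.7519) cross=33.452; C₋=(-4.9618,0.8733) cross=-33.452
  mode - wants cross < 0 → take C=(-4.9618,0.8733) (cross=-33.452)
ex = (C−B)/|BC| = (-0.7988,-0.6016); ey = (0.6016,-0.7988)
P = B + 0.86·ex + 2.21·ey = (-0.3252,1.5984)

-0.33 1.60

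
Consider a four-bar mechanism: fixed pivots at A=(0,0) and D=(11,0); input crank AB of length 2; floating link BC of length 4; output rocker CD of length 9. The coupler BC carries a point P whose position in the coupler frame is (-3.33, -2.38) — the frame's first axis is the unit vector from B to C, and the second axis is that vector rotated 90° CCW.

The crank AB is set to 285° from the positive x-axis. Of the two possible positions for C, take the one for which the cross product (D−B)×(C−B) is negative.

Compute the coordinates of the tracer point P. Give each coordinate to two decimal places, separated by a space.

-3.52 -1.27

A=(0,0), D=(11.00,0)
B = A + 2.00·(cos285°, sin285°) = (0.5176, -1.9319)
|BD| = 10.6589
circle(B,4.00) ∩ circle(D,9.00): a=2.2803, h=3.2863
  candidates: C₊=(2.1646,1.7134) cross=35.029; C₋=(3.3558,-4.7505) cross=-35.029
  mode - wants cross < 0 → take C=(3.3558,-4.7505) (cross=-35.029)
ex = (C−B)/|BC| = (0.7096,-0.7047); ey = (0.7047,0.7096)
P = B + -3.33·ex + -2.38·ey = (-3.5222,-1.2741)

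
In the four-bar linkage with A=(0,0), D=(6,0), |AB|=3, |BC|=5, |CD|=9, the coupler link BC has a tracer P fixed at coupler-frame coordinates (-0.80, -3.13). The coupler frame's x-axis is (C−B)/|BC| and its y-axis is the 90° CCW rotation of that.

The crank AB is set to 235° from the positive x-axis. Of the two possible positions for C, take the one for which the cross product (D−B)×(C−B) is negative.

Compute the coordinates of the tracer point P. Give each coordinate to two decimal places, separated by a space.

A=(0,0), D=(6.00,0)
B = A + 3.00·(cos235°, sin235°) = (-1.7207, -2.4575)
|BD| = 8.1024
circle(B,5.00) ∩ circle(D,9.00): a=0.5954, h=4.9644
  candidates: C₊=(-2.6591,2.4537) cross=40.224; C₋=(0.3524,-7.0074) cross=-40.224
  mode - wants cross < 0 → take C=(0.3524,-7.0074) (cross=-40.224)
ex = (C−B)/|BC| = (0.4146,-0.9100); ey = (0.9100,0.4146)
P = B + -0.80·ex + -3.13·ey = (-4.9007,-3.0272)

-4.90 -3.03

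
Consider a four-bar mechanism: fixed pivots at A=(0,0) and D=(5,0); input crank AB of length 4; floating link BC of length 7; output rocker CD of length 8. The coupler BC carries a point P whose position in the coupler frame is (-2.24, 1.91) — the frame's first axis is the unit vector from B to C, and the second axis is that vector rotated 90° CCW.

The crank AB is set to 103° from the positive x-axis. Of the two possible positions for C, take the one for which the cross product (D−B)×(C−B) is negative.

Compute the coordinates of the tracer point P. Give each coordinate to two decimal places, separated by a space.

1.46 5.66

A=(0,0), D=(5.00,0)
B = A + 4.00·(cos103°, sin103°) = (-0.8998, 3.8975)
|BD| = 7.0709
circle(B,7.00) ∩ circle(D,8.00): a=2.4748, h=6.5479
  candidates: C₊=(4.7743,7.9968) cross=46.300; C₋=(-2.4441,-2.9300) cross=-46.300
  mode - wants cross < 0 → take C=(-2.4441,-2.9300) (cross=-46.300)
ex = (C−B)/|BC| = (-0.2206,-0.9754); ey = (0.9754,-0.2206)
P = B + -2.24·ex + 1.91·ey = (1.4573,5.6609)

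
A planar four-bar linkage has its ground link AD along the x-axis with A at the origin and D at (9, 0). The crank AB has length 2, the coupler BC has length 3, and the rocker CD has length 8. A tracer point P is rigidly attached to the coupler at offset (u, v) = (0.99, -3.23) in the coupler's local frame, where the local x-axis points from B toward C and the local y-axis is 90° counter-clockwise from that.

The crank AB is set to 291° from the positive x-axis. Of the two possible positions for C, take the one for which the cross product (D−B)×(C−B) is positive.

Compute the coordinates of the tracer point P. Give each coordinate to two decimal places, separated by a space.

4.04 -1.27

A=(0,0), D=(9.00,0)
B = A + 2.00·(cos291°, sin291°) = (0.7167, -1.8672)
|BD| = 8.4911
circle(B,3.00) ∩ circle(D,8.00): a=1.0069, h=2.8260
  candidates: C₊=(1.0775,1.1111) cross=23.996; C₋=(2.3204,-4.4026) cross=-23.996
  mode + wants cross > 0 → take C=(1.0775,1.1111) (cross=23.996)
ex = (C−B)/|BC| = (0.1203,0.9927); ey = (-0.9927,0.1203)
P = B + 0.99·ex + -3.23·ey = (4.0424,-1.2728)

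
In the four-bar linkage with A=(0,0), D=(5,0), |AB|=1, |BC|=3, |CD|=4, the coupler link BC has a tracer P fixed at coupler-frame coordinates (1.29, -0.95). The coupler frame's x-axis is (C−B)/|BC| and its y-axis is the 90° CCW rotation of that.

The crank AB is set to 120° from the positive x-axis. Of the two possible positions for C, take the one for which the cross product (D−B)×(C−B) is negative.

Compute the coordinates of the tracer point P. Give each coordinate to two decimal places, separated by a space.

A=(0,0), D=(5.00,0)
B = A + 1.00·(cos120°, sin120°) = (-0.5000, 0.8660)
|BD| = 5.5678
circle(B,3.00) ∩ circle(D,4.00): a=2.1553, h=2.0868
  candidates: C₊=(1.9536,2.5922) cross=11.619; C₋=(1.3044,-1.5306) cross=-11.619
  mode - wants cross < 0 → take C=(1.3044,-1.5306) (cross=-11.619)
ex = (C−B)/|BC| = (0.6015,-0.7989); ey = (0.7989,0.6015)
P = B + 1.29·ex + -0.95·ey = (-0.4830,-0.7359)

-0.48 -0.74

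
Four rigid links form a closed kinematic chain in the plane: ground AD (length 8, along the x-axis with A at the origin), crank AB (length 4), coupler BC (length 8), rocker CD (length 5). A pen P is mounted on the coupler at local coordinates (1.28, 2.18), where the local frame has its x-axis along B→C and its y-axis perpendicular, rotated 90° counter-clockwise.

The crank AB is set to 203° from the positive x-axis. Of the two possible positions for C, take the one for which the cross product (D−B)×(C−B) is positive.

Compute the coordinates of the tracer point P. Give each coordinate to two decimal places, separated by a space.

A=(0,0), D=(8.00,0)
B = A + 4.00·(cos203°, sin203°) = (-3.6820, -1.5629)
|BD| = 11.7861
circle(B,8.00) ∩ circle(D,5.00): a=7.5475, h=2.6523
  candidates: C₊=(3.4472,2.0668) cross=31.260; C₋=(4.1506,-3.1909) cross=-31.260
  mode + wants cross > 0 → take C=(3.4472,2.0668) (cross=31.260)
ex = (C−B)/|BC| = (0.8911,0.4537); ey = (-0.4537,0.8911)
P = B + 1.28·ex + 2.18·ey = (-3.5304,0.9605)

-3.53 0.96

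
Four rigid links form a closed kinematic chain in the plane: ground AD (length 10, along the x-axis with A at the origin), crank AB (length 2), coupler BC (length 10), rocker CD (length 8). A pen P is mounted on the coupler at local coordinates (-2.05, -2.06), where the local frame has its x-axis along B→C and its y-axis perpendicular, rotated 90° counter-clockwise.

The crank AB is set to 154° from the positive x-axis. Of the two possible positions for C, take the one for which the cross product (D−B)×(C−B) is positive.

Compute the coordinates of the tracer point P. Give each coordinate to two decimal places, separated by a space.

A=(0,0), D=(10.00,0)
B = A + 2.00·(cos154°, sin154°) = (-1.7976, 0.8767)
|BD| = 11.8301
circle(B,10.00) ∩ circle(D,8.00): a=7.4366, h=6.6856
  candidates: C₊=(6.1140,6.9928) cross=79.091; C₋=(5.1231,-6.3416) cross=-79.091
  mode + wants cross > 0 → take C=(6.1140,6.9928) (cross=79.091)
ex = (C−B)/|BC| = (0.7912,0.6116); ey = (-0.6116,0.7912)
P = B + -2.05·ex + -2.06·ey = (-2.1596,-2.0068)

-2.16 -2.01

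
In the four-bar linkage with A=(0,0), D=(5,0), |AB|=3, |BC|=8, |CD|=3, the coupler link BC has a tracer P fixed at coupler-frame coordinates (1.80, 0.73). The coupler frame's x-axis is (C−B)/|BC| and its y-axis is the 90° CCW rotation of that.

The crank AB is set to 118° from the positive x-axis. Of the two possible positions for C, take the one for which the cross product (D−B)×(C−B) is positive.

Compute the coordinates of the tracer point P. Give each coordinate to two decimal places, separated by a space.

0.40 3.36

A=(0,0), D=(5.00,0)
B = A + 3.00·(cos118°, sin118°) = (-1.4084, 2.6488)
|BD| = 6.9343
circle(B,8.00) ∩ circle(D,3.00): a=7.4329, h=2.9583
  candidates: C₊=(6.5909,2.5434) cross=20.513; C₋=(4.3308,-2.9244) cross=-20.513
  mode + wants cross > 0 → take C=(6.5909,2.5434) (cross=20.513)
ex = (C−B)/|BC| = (0.9999,-0.0132); ey = (0.0132,0.9999)
P = B + 1.80·ex + 0.73·ey = (0.4010,3.3551)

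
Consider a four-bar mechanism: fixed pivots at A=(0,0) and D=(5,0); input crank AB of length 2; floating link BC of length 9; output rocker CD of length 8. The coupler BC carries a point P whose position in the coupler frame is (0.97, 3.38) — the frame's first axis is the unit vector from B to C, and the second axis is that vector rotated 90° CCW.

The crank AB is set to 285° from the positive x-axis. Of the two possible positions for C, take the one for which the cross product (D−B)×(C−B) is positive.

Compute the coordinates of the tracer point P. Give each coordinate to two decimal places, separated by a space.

A=(0,0), D=(5.00,0)
B = A + 2.00·(cos285°, sin285°) = (0.5176, -1.9319)
|BD| = 4.8809
circle(B,9.00) ∩ circle(D,8.00): a=4.1819, h=7.9694
  candidates: C₊=(1.2038,7.0420) cross=38.898; C₋=(7.5123,-7.5953) cross=-38.898
  mode + wants cross > 0 → take C=(1.2038,7.0420) (cross=38.898)
ex = (C−B)/|BC| = (0.0762,0.9971); ey = (-0.9971,0.0762)
P = B + 0.97·ex + 3.38·ey = (-2.7786,-0.7070)

-2.78 -0.71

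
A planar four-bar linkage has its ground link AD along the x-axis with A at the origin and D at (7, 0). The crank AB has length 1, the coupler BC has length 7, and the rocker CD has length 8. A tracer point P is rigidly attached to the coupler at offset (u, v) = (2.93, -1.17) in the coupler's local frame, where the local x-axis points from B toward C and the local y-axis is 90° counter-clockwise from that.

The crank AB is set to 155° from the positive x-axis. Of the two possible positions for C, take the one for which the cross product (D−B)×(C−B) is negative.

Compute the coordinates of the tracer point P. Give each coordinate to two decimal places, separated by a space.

A=(0,0), D=(7.00,0)
B = A + 1.00·(cos155°, sin155°) = (-0.9063, 0.4226)
|BD| = 7.9176
circle(B,7.00) ∩ circle(D,8.00): a=3.0115, h=6.3191
  candidates: C₊=(2.4382,6.5719) cross=50.032; C₋=(1.7636,-6.0482) cross=-50.032
  mode - wants cross < 0 → take C=(1.7636,-6.0482) (cross=-50.032)
ex = (C−B)/|BC| = (0.3814,-0.9244); ey = (0.9244,0.3814)
P = B + 2.93·ex + -1.17·ey = (-0.8703,-2.7321)

-0.87 -2.73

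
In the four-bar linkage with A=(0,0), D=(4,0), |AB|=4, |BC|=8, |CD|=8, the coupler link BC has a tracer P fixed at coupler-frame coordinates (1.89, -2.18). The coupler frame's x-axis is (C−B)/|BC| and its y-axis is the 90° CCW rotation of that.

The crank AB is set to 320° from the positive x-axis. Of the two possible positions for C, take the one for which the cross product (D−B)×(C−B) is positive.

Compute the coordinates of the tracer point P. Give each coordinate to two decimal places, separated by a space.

A=(0,0), D=(4.00,0)
B = A + 4.00·(cos320°, sin320°) = (3.0642, -2.5712)
|BD| = 2.7362
circle(B,8.00) ∩ circle(D,8.00): a=1.3681, h=7.8822
  candidates: C₊=(-3.8747,1.4103) cross=21.567; C₋=(10.9389,-3.9814) cross=-21.567
  mode + wants cross > 0 → take C=(-3.8747,1.4103) (cross=21.567)
ex = (C−B)/|BC| = (-0.8674,0.4977); ey = (-0.4977,-0.8674)
P = B + 1.89·ex + -2.18·ey = (2.5098,0.2603)

2.51 0.26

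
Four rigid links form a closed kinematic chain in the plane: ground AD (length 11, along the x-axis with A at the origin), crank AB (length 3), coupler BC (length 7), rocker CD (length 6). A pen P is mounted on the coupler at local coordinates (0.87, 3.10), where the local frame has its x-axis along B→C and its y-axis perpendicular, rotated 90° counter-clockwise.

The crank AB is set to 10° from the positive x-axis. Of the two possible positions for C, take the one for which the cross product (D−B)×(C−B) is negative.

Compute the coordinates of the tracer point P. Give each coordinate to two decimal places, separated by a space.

A=(0,0), D=(11.00,0)
B = A + 3.00·(cos10°, sin10°) = (2.9544, 0.5209)
|BD| = 8.0624
circle(B,7.00) ∩ circle(D,6.00): a=4.8374, h=5.0596
  candidates: C₊=(8.1087,5.2574) cross=40.792; C₋=(7.4548,-4.8406) cross=-40.792
  mode - wants cross < 0 → take C=(7.4548,-4.8406) (cross=-40.792)
ex = (C−B)/|BC| = (0.6429,-0.7659); ey = (0.7659,0.6429)
P = B + 0.87·ex + 3.10·ey = (5.8882,1.8476)

5.89 1.85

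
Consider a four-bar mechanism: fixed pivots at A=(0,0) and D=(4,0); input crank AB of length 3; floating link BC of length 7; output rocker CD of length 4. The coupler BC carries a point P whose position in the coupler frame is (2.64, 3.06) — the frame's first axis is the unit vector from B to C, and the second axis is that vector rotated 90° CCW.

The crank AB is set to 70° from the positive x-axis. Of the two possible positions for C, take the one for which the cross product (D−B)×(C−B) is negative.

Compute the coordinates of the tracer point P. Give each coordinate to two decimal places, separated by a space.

4.72 1.17

A=(0,0), D=(4.00,0)
B = A + 3.00·(cos70°, sin70°) = (1.0261, 2.8191)
|BD| = 4.0977
circle(B,7.00) ∩ circle(D,4.00): a=6.0755, h=3.4769
  candidates: C₊=(7.8273,1.1627) cross=14.247; C₋=(3.0434,-3.8839) cross=-14.247
  mode - wants cross < 0 → take C=(3.0434,-3.8839) (cross=-14.247)
ex = (C−B)/|BC| = (0.2882,-0.9576); ey = (0.9576,0.2882)
P = B + 2.64·ex + 3.06·ey = (4.7171,1.1730)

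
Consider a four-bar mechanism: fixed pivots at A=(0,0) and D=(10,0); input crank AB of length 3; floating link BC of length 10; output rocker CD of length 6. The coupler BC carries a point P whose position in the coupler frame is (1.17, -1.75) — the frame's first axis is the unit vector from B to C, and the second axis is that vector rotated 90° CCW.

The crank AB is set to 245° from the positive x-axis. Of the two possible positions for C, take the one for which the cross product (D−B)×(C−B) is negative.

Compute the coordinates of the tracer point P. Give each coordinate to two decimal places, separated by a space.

-0.68 -4.74

A=(0,0), D=(10.00,0)
B = A + 3.00·(cos245°, sin245°) = (-1.2679, -2.7189)
|BD| = 11.5913
circle(B,10.00) ∩ circle(D,6.00): a=8.5563, h=5.1758
  candidates: C₊=(5.8357,4.3195) cross=59.994; C₋=(8.2638,-5.7433) cross=-59.994
  mode - wants cross < 0 → take C=(8.2638,-5.7433) (cross=-59.994)
ex = (C−B)/|BC| = (0.9532,-0.3024); ey = (0.3024,0.9532)
P = B + 1.17·ex + -1.75·ey = (-0.6819,-4.7408)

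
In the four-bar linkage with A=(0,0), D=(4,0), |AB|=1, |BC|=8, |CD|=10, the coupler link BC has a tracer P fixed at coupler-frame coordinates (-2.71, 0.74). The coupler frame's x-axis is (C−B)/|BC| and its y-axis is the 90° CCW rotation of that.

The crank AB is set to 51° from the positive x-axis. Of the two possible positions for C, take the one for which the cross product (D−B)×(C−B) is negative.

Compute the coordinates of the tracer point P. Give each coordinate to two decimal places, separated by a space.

A=(0,0), D=(4.00,0)
B = A + 1.00·(cos51°, sin51°) = (0.6293, 0.7771)
|BD| = 3.4591
circle(B,8.00) ∩ circle(D,10.00): a=-3.4741, h=7.2063
  candidates: C₊=(-1.1370,8.5797) cross=24.927; C₋=(-4.3750,-5.4644) cross=-24.927
  mode - wants cross < 0 → take C=(-4.3750,-5.4644) (cross=-24.927)
ex = (C−B)/|BC| = (-0.6255,-0.7802); ey = (0.7802,-0.6255)
P = B + -2.71·ex + 0.74·ey = (2.9019,2.4286)

2.90 2.43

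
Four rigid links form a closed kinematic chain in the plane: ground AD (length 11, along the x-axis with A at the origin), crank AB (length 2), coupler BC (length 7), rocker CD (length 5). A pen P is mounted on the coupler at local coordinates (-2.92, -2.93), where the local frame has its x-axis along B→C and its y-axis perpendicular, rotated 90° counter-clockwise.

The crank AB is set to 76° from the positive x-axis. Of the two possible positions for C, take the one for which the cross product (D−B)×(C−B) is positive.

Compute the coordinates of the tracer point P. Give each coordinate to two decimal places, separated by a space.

A=(0,0), D=(11.00,0)
B = A + 2.00·(cos76°, sin76°) = (0.4838, 1.9406)
|BD| = 10.6937
circle(B,7.00) ∩ circle(D,5.00): a=6.4690, h=2.6743
  candidates: C₊=(7.3308,3.3966) cross=28.598; C₋=(6.3601,-1.8632) cross=-28.598
  mode + wants cross > 0 → take C=(7.3308,3.3966) (cross=28.598)
ex = (C−B)/|BC| = (0.9781,0.2080); ey = (-0.2080,0.9781)
P = B + -2.92·ex + -2.93·ey = (-1.7629,-1.5327)

-1.76 -1.53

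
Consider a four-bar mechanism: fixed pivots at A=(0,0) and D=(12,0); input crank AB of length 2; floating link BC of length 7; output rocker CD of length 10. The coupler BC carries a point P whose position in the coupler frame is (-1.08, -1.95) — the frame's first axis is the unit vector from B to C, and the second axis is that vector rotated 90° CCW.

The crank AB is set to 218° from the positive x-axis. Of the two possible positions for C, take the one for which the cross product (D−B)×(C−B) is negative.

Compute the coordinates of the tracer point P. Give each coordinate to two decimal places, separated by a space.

-3.65 -2.04

A=(0,0), D=(12.00,0)
B = A + 2.00·(cos218°, sin218°) = (-1.5760, -1.2313)
|BD| = 13.6317
circle(B,7.00) ∩ circle(D,10.00): a=4.9452, h=4.9543
  candidates: C₊=(2.9015,4.1494) cross=67.535; C₋=(3.7965,-5.7186) cross=-67.535
  mode - wants cross < 0 → take C=(3.7965,-5.7186) (cross=-67.535)
ex = (C−B)/|BC| = (0.7675,-0.6410); ey = (0.6410,0.7675)
P = B + -1.08·ex + -1.95·ey = (-3.6550,-2.0356)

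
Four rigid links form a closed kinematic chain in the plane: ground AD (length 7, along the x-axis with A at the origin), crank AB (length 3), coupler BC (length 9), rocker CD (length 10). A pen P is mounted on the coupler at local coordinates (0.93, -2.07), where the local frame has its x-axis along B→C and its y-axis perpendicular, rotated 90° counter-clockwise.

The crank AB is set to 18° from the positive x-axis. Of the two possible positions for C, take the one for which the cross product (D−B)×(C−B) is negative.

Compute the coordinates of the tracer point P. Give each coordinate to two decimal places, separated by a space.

0.62 0.50

A=(0,0), D=(7.00,0)
B = A + 3.00·(cos18°, sin18°) = (2.8532, 0.9271)
|BD| = 4.2492
circle(B,9.00) ∩ circle(D,10.00): a=-0.1111, h=8.9993
  candidates: C₊=(4.7081,9.7338) cross=38.240; C₋=(0.7813,-7.8312) cross=-38.240
  mode - wants cross < 0 → take C=(0.7813,-7.8312) (cross=-38.240)
ex = (C−B)/|BC| = (-0.2302,-0.9731); ey = (0.9731,-0.2302)
P = B + 0.93·ex + -2.07·ey = (0.6247,0.4986)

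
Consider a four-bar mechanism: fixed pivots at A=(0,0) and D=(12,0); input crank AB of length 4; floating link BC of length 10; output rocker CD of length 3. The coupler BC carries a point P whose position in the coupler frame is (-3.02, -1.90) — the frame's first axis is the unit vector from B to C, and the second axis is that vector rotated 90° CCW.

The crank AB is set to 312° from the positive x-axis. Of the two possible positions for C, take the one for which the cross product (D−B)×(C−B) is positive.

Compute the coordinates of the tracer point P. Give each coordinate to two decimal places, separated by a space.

1.30 -6.26

A=(0,0), D=(12.00,0)
B = A + 4.00·(cos312°, sin312°) = (2.6765, -2.9726)
|BD| = 9.7859
circle(B,10.00) ∩ circle(D,3.00): a=9.5425, h=2.9901
  candidates: C₊=(10.8598,2.7749) cross=29.261; C₋=(12.6764,-2.9228) cross=-29.261
  mode + wants cross > 0 → take C=(10.8598,2.7749) (cross=29.261)
ex = (C−B)/|BC| = (0.8183,0.5747); ey = (-0.5747,0.8183)
P = B + -3.02·ex + -1.90·ey = (1.2972,-6.2631)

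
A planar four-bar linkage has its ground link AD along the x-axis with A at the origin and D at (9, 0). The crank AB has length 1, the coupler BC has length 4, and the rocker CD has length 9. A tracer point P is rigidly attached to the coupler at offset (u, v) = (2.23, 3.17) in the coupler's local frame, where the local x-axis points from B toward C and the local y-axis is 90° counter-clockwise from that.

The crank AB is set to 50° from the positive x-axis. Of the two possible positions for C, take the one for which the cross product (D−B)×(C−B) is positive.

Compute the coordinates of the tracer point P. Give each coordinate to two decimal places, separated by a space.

-2.10 3.51

A=(0,0), D=(9.00,0)
B = A + 1.00·(cos50°, sin50°) = (0.6428, 0.7660)
|BD| = 8.3922
circle(B,4.00) ∩ circle(D,9.00): a=0.3235, h=3.9869
  candidates: C₊=(1.3289,4.7068) cross=33.459; C₋=(0.6010,-3.2337) cross=-33.459
  mode + wants cross > 0 → take C=(1.3289,4.7068) (cross=33.459)
ex = (C−B)/|BC| = (0.1715,0.9852); ey = (-0.9852,0.1715)
P = B + 2.23·ex + 3.17·ey = (-2.0977,3.5067)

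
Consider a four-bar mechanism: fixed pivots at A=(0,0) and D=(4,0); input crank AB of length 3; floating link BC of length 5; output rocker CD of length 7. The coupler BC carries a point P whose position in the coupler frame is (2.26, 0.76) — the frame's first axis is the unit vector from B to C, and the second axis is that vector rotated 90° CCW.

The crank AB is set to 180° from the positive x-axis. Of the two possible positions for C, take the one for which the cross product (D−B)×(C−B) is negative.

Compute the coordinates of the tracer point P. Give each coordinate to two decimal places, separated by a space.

-1.48 -1.84

A=(0,0), D=(4.00,0)
B = A + 3.00·(cos180°, sin180°) = (-3.0000, 0.0000)
|BD| = 7.0000
circle(B,5.00) ∩ circle(D,7.00): a=1.7857, h=4.6702
  candidates: C₊=(-1.2143,4.6702) cross=32.692; C₋=(-1.2143,-4.6702) cross=-32.692
  mode - wants cross < 0 → take C=(-1.2143,-4.6702) (cross=-32.692)
ex = (C−B)/|BC| = (0.3571,-0.9340); ey = (0.9340,0.3571)
P = B + 2.26·ex + 0.76·ey = (-1.4830,-1.8395)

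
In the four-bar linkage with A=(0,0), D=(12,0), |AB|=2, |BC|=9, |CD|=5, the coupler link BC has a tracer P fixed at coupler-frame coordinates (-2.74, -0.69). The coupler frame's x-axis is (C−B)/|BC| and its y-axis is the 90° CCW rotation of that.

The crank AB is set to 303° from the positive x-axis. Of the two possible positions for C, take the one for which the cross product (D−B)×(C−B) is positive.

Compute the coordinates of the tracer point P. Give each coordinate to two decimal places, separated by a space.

A=(0,0), D=(12.00,0)
B = A + 2.00·(cos303°, sin303°) = (1.0893, -1.6773)
|BD| = 11.0389
circle(B,9.00) ∩ circle(D,5.00): a=8.0559, h=4.0127
  candidates: C₊=(8.4419,3.5129) cross=44.296; C₋=(9.6614,-4.4194) cross=-44.296
  mode + wants cross > 0 → take C=(8.4419,3.5129) (cross=44.296)
ex = (C−B)/|BC| = (0.8170,0.5767); ey = (-0.5767,0.8170)
P = B + -2.74·ex + -0.69·ey = (-0.7513,-3.8212)

-0.75 -3.82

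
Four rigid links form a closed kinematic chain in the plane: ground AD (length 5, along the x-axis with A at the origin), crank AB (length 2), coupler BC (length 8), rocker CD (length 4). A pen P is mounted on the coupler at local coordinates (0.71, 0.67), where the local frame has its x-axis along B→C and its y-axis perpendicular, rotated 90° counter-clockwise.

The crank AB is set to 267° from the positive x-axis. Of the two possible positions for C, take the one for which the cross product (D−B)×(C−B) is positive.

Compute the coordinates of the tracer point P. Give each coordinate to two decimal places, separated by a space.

-0.14 -1.02

A=(0,0), D=(5.00,0)
B = A + 2.00·(cos267°, sin267°) = (-0.1047, -1.9973)
|BD| = 5.4815
circle(B,8.00) ∩ circle(D,4.00): a=7.1191, h=3.6494
  candidates: C₊=(5.1953,3.9952) cross=20.004; C₋=(7.8548,-2.8018) cross=-20.004
  mode + wants cross > 0 → take C=(5.1953,3.9952) (cross=20.004)
ex = (C−B)/|BC| = (0.6625,0.7491); ey = (-0.7491,0.6625)
P = B + 0.71·ex + 0.67·ey = (-0.1362,-1.0216)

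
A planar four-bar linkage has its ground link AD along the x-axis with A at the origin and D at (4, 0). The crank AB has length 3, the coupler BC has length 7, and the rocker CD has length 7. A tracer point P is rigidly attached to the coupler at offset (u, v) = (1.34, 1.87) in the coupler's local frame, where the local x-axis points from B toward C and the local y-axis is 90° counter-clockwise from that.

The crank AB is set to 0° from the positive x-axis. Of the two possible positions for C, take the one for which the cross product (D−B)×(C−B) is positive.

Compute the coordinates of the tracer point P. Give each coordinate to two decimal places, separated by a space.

A=(0,0), D=(4.00,0)
B = A + 3.00·(cos0°, sin0°) = (3.0000, 0.0000)
|BD| = 1.0000
circle(B,7.00) ∩ circle(D,7.00): a=0.5000, h=6.9821
  candidates: C₊=(3.5000,6.9821) cross=6.982; C₋=(3.5000,-6.9821) cross=-6.982
  mode + wants cross > 0 → take C=(3.5000,6.9821) (cross=6.982)
ex = (C−B)/|BC| = (0.0714,0.9974); ey = (-0.9974,0.0714)
P = B + 1.34·ex + 1.87·ey = (1.2305,1.4701)

1.23 1.47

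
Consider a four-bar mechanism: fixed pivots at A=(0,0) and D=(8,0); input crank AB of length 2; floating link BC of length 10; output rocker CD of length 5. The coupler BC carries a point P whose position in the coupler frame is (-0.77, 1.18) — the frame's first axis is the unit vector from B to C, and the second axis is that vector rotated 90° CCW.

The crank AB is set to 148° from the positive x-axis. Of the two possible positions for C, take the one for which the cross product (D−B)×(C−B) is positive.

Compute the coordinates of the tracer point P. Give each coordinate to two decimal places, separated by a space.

A=(0,0), D=(8.00,0)
B = A + 2.00·(cos148°, sin148°) = (-1.6961, 1.0598)
|BD| = 9.7538
circle(B,10.00) ∩ circle(D,5.00): a=8.7216, h=4.8923
  candidates: C₊=(7.5054,4.9755) cross=47.719; C₋=(6.4422,-4.7511) cross=-47.719
  mode + wants cross > 0 → take C=(7.5054,4.9755) (cross=47.719)
ex = (C−B)/|BC| = (0.9202,0.3916); ey = (-0.3916,0.9202)
P = B + -0.77·ex + 1.18·ey = (-2.8667,1.8441)

-2.87 1.84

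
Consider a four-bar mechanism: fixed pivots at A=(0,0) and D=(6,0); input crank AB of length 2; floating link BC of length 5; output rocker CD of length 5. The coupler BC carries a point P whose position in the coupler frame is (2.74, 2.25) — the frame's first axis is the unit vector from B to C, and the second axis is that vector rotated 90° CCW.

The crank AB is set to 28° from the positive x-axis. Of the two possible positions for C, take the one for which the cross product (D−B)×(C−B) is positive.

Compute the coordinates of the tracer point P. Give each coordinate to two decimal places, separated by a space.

A=(0,0), D=(6.00,0)
B = A + 2.00·(cos28°, sin28°) = (1.7659, 0.9389)
|BD| = 4.3370
circle(B,5.00) ∩ circle(D,5.00): a=2.1685, h=4.5053
  candidates: C₊=(4.8583,4.8679) cross=19.539; C₋=(2.9076,-3.9290) cross=-19.539
  mode + wants cross > 0 → take C=(4.8583,4.8679) (cross=19.539)
ex = (C−B)/|BC| = (0.6185,0.7858); ey = (-0.7858,0.6185)
P = B + 2.74·ex + 2.25·ey = (1.6925,4.4836)

1.69 4.48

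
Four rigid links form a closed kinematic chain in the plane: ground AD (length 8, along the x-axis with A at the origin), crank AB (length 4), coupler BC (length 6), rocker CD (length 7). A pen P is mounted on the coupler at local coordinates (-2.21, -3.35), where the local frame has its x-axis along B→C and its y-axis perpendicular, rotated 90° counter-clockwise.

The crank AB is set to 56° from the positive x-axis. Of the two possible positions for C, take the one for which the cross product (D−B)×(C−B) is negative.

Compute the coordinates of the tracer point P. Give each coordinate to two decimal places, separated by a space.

A=(0,0), D=(8.00,0)
B = A + 4.00·(cos56°, sin56°) = (2.2368, 3.3162)
|BD| = 6.6492
circle(B,6.00) ∩ circle(D,7.00): a=2.3470, h=5.5219
  candidates: C₊=(7.0250,6.9318) cross=36.716; C₋=(1.5171,-2.6405) cross=-36.716
  mode - wants cross < 0 → take C=(1.5171,-2.6405) (cross=-36.716)
ex = (C−B)/|BC| = (-0.1199,-0.9928); ey = (0.9928,-0.1199)
P = B + -2.21·ex + -3.35·ey = (-0.8240,5.9120)

-0.82 5.91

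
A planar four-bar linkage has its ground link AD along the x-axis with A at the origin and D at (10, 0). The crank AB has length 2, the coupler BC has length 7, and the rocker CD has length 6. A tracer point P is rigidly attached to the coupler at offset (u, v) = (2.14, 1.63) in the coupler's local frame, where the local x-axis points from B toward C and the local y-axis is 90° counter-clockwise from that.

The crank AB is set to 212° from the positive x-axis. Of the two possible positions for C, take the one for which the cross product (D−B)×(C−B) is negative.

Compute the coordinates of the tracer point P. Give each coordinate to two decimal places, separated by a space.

0.85 -0.18

A=(0,0), D=(10.00,0)
B = A + 2.00·(cos212°, sin212°) = (-1.6961, -1.0598)
|BD| = 11.7440
circle(B,7.00) ∩ circle(D,6.00): a=6.4255, h=2.7773
  candidates: C₊=(4.4525,2.2860) cross=32.616; C₋=(4.9538,-3.2459) cross=-32.616
  mode - wants cross < 0 → take C=(4.9538,-3.2459) (cross=-32.616)
ex = (C−B)/|BC| = (0.9500,-0.3123); ey = (0.3123,0.9500)
P = B + 2.14·ex + 1.63·ey = (0.8459,-0.1797)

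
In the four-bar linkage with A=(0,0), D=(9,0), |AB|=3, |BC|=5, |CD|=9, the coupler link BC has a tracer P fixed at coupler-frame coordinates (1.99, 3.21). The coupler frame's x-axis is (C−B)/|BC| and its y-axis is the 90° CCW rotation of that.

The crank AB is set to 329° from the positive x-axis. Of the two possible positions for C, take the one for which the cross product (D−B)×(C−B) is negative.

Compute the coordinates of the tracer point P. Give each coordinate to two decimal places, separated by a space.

5.88 -3.38

A=(0,0), D=(9.00,0)
B = A + 3.00·(cos329°, sin329°) = (2.5715, -1.5451)
|BD| = 6.6116
circle(B,5.00) ∩ circle(D,9.00): a=-0.9292, h=4.9129
  candidates: C₊=(0.5199,3.0146) cross=32.482; C₋=(2.8162,-6.5391) cross=-32.482
  mode - wants cross < 0 → take C=(2.8162,-6.5391) (cross=-32.482)
ex = (C−B)/|BC| = (0.0489,-0.9988); ey = (0.9988,0.0489)
P = B + 1.99·ex + 3.21·ey = (5.8750,-3.3757)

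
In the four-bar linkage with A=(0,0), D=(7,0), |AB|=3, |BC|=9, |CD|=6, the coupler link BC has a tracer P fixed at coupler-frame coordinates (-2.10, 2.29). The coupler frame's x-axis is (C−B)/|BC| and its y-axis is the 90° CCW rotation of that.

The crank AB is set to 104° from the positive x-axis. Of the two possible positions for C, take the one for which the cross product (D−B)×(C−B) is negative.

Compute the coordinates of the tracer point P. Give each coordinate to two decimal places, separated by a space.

0.26 5.86

A=(0,0), D=(7.00,0)
B = A + 3.00·(cos104°, sin104°) = (-0.7258, 2.9109)
|BD| = 8.2560
circle(B,9.00) ∩ circle(D,6.00): a=6.8533, h=5.8337
  candidates: C₊=(7.7443,5.9537) cross=48.163; C₋=(3.6305,-4.9646) cross=-48.163
  mode - wants cross < 0 → take C=(3.6305,-4.9646) (cross=-48.163)
ex = (C−B)/|BC| = (0.4840,-0.8750); ey = (0.8750,0.4840)
P = B + -2.10·ex + 2.29·ey = (0.2616,5.8569)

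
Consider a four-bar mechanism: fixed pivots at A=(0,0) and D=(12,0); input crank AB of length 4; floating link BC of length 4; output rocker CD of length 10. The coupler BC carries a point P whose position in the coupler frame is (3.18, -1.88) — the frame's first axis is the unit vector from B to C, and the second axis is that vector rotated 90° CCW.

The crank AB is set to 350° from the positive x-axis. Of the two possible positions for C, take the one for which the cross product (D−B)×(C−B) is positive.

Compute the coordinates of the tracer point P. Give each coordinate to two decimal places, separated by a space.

A=(0,0), D=(12.00,0)
B = A + 4.00·(cos350°, sin350°) = (3.9392, -0.6946)
|BD| = 8.0906
circle(B,4.00) ∩ circle(D,10.00): a=-1.1459, h=3.8324
  candidates: C₊=(2.4686,3.0252) cross=31.006; C₋=(3.1266,-4.6112) cross=-31.006
  mode + wants cross > 0 → take C=(2.4686,3.0252) (cross=31.006)
ex = (C−B)/|BC| = (-0.3677,0.9300); ey = (-0.9300,-0.3677)
P = B + 3.18·ex + -1.88·ey = (4.5184,2.9539)

4.52 2.95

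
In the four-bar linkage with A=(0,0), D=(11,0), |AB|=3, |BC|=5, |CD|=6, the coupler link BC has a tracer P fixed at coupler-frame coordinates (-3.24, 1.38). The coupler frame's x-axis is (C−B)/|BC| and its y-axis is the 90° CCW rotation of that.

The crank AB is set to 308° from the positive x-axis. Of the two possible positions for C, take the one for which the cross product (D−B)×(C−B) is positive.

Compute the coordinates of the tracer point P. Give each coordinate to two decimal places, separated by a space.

A=(0,0), D=(11.00,0)
B = A + 3.00·(cos308°, sin308°) = (1.8470, -2.3640)
|BD| = 9.4534
circle(B,5.00) ∩ circle(D,6.00): a=4.1449, h=2.7964
  candidates: C₊=(5.1609,1.3801) cross=26.436; C₋=(6.5595,-4.0351) cross=-26.436
  mode + wants cross > 0 → take C=(5.1609,1.3801) (cross=26.436)
ex = (C−B)/|BC| = (0.6628,0.7488); ey = (-0.7488,0.6628)
P = B + -3.24·ex + 1.38·ey = (-1.3338,-3.8756)

-1.33 -3.88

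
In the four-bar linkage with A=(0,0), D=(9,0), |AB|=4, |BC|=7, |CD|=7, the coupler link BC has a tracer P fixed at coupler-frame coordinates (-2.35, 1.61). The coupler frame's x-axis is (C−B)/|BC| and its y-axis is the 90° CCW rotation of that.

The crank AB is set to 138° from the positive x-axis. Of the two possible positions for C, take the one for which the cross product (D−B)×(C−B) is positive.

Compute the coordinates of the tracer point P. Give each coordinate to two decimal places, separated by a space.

-5.68 3.57

A=(0,0), D=(9.00,0)
B = A + 4.00·(cos138°, sin138°) = (-2.9726, 2.6765)
|BD| = 12.2681
circle(B,7.00) ∩ circle(D,7.00): a=6.1341, h=3.3724
  candidates: C₊=(3.7495,4.6295) cross=41.374; C₋=(2.2779,-1.9529) cross=-41.374
  mode + wants cross > 0 → take C=(3.7495,4.6295) (cross=41.374)
ex = (C−B)/|BC| = (0.9603,0.2790); ey = (-0.2790,0.9603)
P = B + -2.35·ex + 1.61·ey = (-5.6784,3.5670)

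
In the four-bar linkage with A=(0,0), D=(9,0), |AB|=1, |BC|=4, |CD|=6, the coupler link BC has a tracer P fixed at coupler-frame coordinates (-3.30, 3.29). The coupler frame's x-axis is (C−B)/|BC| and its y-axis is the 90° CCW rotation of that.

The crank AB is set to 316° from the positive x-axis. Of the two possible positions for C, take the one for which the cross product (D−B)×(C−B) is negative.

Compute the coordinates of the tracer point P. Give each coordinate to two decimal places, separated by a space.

A=(0,0), D=(9.00,0)
B = A + 1.00·(cos316°, sin316°) = (0.7193, -0.6947)
|BD| = 8.3097
circle(B,4.00) ∩ circle(D,6.00): a=2.9515, h=2.6998
  candidates: C₊=(3.4348,2.2424) cross=22.435; C₋=(3.8862,-3.1383) cross=-22.435
  mode - wants cross < 0 → take C=(3.8862,-3.1383) (cross=-22.435)
ex = (C−B)/|BC| = (0.7917,-0.6109); ey = (0.6109,0.7917)
P = B + -3.30·ex + 3.29·ey = (0.1166,3.9260)

0.12 3.93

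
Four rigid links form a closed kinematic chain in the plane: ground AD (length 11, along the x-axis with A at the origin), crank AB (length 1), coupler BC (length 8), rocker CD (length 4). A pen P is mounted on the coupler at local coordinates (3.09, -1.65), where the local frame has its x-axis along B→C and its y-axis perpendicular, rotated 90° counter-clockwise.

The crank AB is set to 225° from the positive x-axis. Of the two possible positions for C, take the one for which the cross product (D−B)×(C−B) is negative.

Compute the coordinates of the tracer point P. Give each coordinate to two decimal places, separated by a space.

2.22 -2.63

A=(0,0), D=(11.00,0)
B = A + 1.00·(cos225°, sin225°) = (-0.7071, -0.7071)
|BD| = 11.7284
circle(B,8.00) ∩ circle(D,4.00): a=7.9105, h=1.1931
  candidates: C₊=(7.1171,0.9608) cross=13.993; C₋=(7.2610,-1.4211) cross=-13.993
  mode - wants cross < 0 → take C=(7.2610,-1.4211) (cross=-13.993)
ex = (C−B)/|BC| = (0.9960,-0.0893); ey = (0.0893,0.9960)
P = B + 3.09·ex + -1.65·ey = (2.2233,-2.6263)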